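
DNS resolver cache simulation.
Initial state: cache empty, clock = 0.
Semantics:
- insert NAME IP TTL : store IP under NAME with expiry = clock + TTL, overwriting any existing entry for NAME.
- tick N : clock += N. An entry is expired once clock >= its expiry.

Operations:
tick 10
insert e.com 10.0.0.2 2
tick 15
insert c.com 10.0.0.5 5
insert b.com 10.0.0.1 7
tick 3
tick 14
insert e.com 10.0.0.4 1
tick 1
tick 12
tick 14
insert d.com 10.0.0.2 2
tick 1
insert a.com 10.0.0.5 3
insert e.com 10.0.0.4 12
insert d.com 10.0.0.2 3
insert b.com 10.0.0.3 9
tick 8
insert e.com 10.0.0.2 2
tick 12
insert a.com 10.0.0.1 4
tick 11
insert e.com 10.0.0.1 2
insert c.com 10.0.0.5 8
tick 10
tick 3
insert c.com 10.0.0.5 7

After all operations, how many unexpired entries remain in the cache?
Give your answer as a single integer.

Op 1: tick 10 -> clock=10.
Op 2: insert e.com -> 10.0.0.2 (expiry=10+2=12). clock=10
Op 3: tick 15 -> clock=25. purged={e.com}
Op 4: insert c.com -> 10.0.0.5 (expiry=25+5=30). clock=25
Op 5: insert b.com -> 10.0.0.1 (expiry=25+7=32). clock=25
Op 6: tick 3 -> clock=28.
Op 7: tick 14 -> clock=42. purged={b.com,c.com}
Op 8: insert e.com -> 10.0.0.4 (expiry=42+1=43). clock=42
Op 9: tick 1 -> clock=43. purged={e.com}
Op 10: tick 12 -> clock=55.
Op 11: tick 14 -> clock=69.
Op 12: insert d.com -> 10.0.0.2 (expiry=69+2=71). clock=69
Op 13: tick 1 -> clock=70.
Op 14: insert a.com -> 10.0.0.5 (expiry=70+3=73). clock=70
Op 15: insert e.com -> 10.0.0.4 (expiry=70+12=82). clock=70
Op 16: insert d.com -> 10.0.0.2 (expiry=70+3=73). clock=70
Op 17: insert b.com -> 10.0.0.3 (expiry=70+9=79). clock=70
Op 18: tick 8 -> clock=78. purged={a.com,d.com}
Op 19: insert e.com -> 10.0.0.2 (expiry=78+2=80). clock=78
Op 20: tick 12 -> clock=90. purged={b.com,e.com}
Op 21: insert a.com -> 10.0.0.1 (expiry=90+4=94). clock=90
Op 22: tick 11 -> clock=101. purged={a.com}
Op 23: insert e.com -> 10.0.0.1 (expiry=101+2=103). clock=101
Op 24: insert c.com -> 10.0.0.5 (expiry=101+8=109). clock=101
Op 25: tick 10 -> clock=111. purged={c.com,e.com}
Op 26: tick 3 -> clock=114.
Op 27: insert c.com -> 10.0.0.5 (expiry=114+7=121). clock=114
Final cache (unexpired): {c.com} -> size=1

Answer: 1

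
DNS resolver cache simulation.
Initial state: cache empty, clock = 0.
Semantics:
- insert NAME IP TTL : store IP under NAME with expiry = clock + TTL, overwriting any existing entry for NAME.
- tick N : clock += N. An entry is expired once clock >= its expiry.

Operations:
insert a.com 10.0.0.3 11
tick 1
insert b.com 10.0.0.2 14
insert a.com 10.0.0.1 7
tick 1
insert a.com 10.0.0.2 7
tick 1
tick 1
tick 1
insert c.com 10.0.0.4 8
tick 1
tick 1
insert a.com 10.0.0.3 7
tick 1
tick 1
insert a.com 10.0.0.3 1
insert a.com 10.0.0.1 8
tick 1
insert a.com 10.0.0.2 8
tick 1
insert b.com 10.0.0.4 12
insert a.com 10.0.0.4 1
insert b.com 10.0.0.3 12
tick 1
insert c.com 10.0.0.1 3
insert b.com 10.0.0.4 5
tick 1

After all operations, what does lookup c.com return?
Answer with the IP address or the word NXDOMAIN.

Op 1: insert a.com -> 10.0.0.3 (expiry=0+11=11). clock=0
Op 2: tick 1 -> clock=1.
Op 3: insert b.com -> 10.0.0.2 (expiry=1+14=15). clock=1
Op 4: insert a.com -> 10.0.0.1 (expiry=1+7=8). clock=1
Op 5: tick 1 -> clock=2.
Op 6: insert a.com -> 10.0.0.2 (expiry=2+7=9). clock=2
Op 7: tick 1 -> clock=3.
Op 8: tick 1 -> clock=4.
Op 9: tick 1 -> clock=5.
Op 10: insert c.com -> 10.0.0.4 (expiry=5+8=13). clock=5
Op 11: tick 1 -> clock=6.
Op 12: tick 1 -> clock=7.
Op 13: insert a.com -> 10.0.0.3 (expiry=7+7=14). clock=7
Op 14: tick 1 -> clock=8.
Op 15: tick 1 -> clock=9.
Op 16: insert a.com -> 10.0.0.3 (expiry=9+1=10). clock=9
Op 17: insert a.com -> 10.0.0.1 (expiry=9+8=17). clock=9
Op 18: tick 1 -> clock=10.
Op 19: insert a.com -> 10.0.0.2 (expiry=10+8=18). clock=10
Op 20: tick 1 -> clock=11.
Op 21: insert b.com -> 10.0.0.4 (expiry=11+12=23). clock=11
Op 22: insert a.com -> 10.0.0.4 (expiry=11+1=12). clock=11
Op 23: insert b.com -> 10.0.0.3 (expiry=11+12=23). clock=11
Op 24: tick 1 -> clock=12. purged={a.com}
Op 25: insert c.com -> 10.0.0.1 (expiry=12+3=15). clock=12
Op 26: insert b.com -> 10.0.0.4 (expiry=12+5=17). clock=12
Op 27: tick 1 -> clock=13.
lookup c.com: present, ip=10.0.0.1 expiry=15 > clock=13

Answer: 10.0.0.1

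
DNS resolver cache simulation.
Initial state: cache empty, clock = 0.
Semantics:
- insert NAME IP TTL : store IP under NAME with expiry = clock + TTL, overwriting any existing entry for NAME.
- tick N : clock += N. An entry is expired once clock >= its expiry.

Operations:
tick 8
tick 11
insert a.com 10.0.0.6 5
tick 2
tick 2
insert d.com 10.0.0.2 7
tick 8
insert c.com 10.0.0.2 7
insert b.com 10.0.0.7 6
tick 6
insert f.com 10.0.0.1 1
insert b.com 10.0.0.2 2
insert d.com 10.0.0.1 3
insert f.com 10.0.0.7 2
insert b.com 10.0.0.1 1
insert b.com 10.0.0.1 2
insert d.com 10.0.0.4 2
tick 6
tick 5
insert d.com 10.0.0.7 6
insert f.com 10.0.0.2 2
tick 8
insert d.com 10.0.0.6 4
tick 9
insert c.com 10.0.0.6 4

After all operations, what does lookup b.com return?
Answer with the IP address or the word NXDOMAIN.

Op 1: tick 8 -> clock=8.
Op 2: tick 11 -> clock=19.
Op 3: insert a.com -> 10.0.0.6 (expiry=19+5=24). clock=19
Op 4: tick 2 -> clock=21.
Op 5: tick 2 -> clock=23.
Op 6: insert d.com -> 10.0.0.2 (expiry=23+7=30). clock=23
Op 7: tick 8 -> clock=31. purged={a.com,d.com}
Op 8: insert c.com -> 10.0.0.2 (expiry=31+7=38). clock=31
Op 9: insert b.com -> 10.0.0.7 (expiry=31+6=37). clock=31
Op 10: tick 6 -> clock=37. purged={b.com}
Op 11: insert f.com -> 10.0.0.1 (expiry=37+1=38). clock=37
Op 12: insert b.com -> 10.0.0.2 (expiry=37+2=39). clock=37
Op 13: insert d.com -> 10.0.0.1 (expiry=37+3=40). clock=37
Op 14: insert f.com -> 10.0.0.7 (expiry=37+2=39). clock=37
Op 15: insert b.com -> 10.0.0.1 (expiry=37+1=38). clock=37
Op 16: insert b.com -> 10.0.0.1 (expiry=37+2=39). clock=37
Op 17: insert d.com -> 10.0.0.4 (expiry=37+2=39). clock=37
Op 18: tick 6 -> clock=43. purged={b.com,c.com,d.com,f.com}
Op 19: tick 5 -> clock=48.
Op 20: insert d.com -> 10.0.0.7 (expiry=48+6=54). clock=48
Op 21: insert f.com -> 10.0.0.2 (expiry=48+2=50). clock=48
Op 22: tick 8 -> clock=56. purged={d.com,f.com}
Op 23: insert d.com -> 10.0.0.6 (expiry=56+4=60). clock=56
Op 24: tick 9 -> clock=65. purged={d.com}
Op 25: insert c.com -> 10.0.0.6 (expiry=65+4=69). clock=65
lookup b.com: not in cache (expired or never inserted)

Answer: NXDOMAIN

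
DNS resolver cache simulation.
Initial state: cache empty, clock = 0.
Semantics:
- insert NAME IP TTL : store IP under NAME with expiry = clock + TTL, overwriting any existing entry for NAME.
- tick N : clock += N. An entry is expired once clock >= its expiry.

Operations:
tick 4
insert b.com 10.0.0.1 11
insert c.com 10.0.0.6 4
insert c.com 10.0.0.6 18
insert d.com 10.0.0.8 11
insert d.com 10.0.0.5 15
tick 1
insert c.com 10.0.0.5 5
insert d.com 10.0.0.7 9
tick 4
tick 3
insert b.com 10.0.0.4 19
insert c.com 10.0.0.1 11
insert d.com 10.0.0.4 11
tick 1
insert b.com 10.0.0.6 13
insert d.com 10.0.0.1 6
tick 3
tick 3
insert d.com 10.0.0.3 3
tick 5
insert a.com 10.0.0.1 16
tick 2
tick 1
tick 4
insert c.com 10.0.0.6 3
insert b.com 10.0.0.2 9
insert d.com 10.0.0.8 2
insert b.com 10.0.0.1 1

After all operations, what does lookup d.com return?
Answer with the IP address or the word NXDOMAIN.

Op 1: tick 4 -> clock=4.
Op 2: insert b.com -> 10.0.0.1 (expiry=4+11=15). clock=4
Op 3: insert c.com -> 10.0.0.6 (expiry=4+4=8). clock=4
Op 4: insert c.com -> 10.0.0.6 (expiry=4+18=22). clock=4
Op 5: insert d.com -> 10.0.0.8 (expiry=4+11=15). clock=4
Op 6: insert d.com -> 10.0.0.5 (expiry=4+15=19). clock=4
Op 7: tick 1 -> clock=5.
Op 8: insert c.com -> 10.0.0.5 (expiry=5+5=10). clock=5
Op 9: insert d.com -> 10.0.0.7 (expiry=5+9=14). clock=5
Op 10: tick 4 -> clock=9.
Op 11: tick 3 -> clock=12. purged={c.com}
Op 12: insert b.com -> 10.0.0.4 (expiry=12+19=31). clock=12
Op 13: insert c.com -> 10.0.0.1 (expiry=12+11=23). clock=12
Op 14: insert d.com -> 10.0.0.4 (expiry=12+11=23). clock=12
Op 15: tick 1 -> clock=13.
Op 16: insert b.com -> 10.0.0.6 (expiry=13+13=26). clock=13
Op 17: insert d.com -> 10.0.0.1 (expiry=13+6=19). clock=13
Op 18: tick 3 -> clock=16.
Op 19: tick 3 -> clock=19. purged={d.com}
Op 20: insert d.com -> 10.0.0.3 (expiry=19+3=22). clock=19
Op 21: tick 5 -> clock=24. purged={c.com,d.com}
Op 22: insert a.com -> 10.0.0.1 (expiry=24+16=40). clock=24
Op 23: tick 2 -> clock=26. purged={b.com}
Op 24: tick 1 -> clock=27.
Op 25: tick 4 -> clock=31.
Op 26: insert c.com -> 10.0.0.6 (expiry=31+3=34). clock=31
Op 27: insert b.com -> 10.0.0.2 (expiry=31+9=40). clock=31
Op 28: insert d.com -> 10.0.0.8 (expiry=31+2=33). clock=31
Op 29: insert b.com -> 10.0.0.1 (expiry=31+1=32). clock=31
lookup d.com: present, ip=10.0.0.8 expiry=33 > clock=31

Answer: 10.0.0.8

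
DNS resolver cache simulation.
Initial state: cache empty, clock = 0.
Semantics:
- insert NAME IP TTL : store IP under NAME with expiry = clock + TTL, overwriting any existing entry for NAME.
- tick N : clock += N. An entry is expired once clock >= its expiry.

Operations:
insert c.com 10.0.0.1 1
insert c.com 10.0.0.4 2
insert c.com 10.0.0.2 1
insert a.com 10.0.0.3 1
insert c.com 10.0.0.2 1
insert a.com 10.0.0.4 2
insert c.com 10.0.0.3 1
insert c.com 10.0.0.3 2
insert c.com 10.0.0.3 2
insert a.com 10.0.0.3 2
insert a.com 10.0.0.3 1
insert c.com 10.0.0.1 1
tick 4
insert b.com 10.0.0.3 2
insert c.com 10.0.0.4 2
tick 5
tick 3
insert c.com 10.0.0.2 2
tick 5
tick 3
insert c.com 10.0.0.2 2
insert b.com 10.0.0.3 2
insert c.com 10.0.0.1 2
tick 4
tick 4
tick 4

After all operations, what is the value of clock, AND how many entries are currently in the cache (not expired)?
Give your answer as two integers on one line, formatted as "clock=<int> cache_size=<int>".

Answer: clock=32 cache_size=0

Derivation:
Op 1: insert c.com -> 10.0.0.1 (expiry=0+1=1). clock=0
Op 2: insert c.com -> 10.0.0.4 (expiry=0+2=2). clock=0
Op 3: insert c.com -> 10.0.0.2 (expiry=0+1=1). clock=0
Op 4: insert a.com -> 10.0.0.3 (expiry=0+1=1). clock=0
Op 5: insert c.com -> 10.0.0.2 (expiry=0+1=1). clock=0
Op 6: insert a.com -> 10.0.0.4 (expiry=0+2=2). clock=0
Op 7: insert c.com -> 10.0.0.3 (expiry=0+1=1). clock=0
Op 8: insert c.com -> 10.0.0.3 (expiry=0+2=2). clock=0
Op 9: insert c.com -> 10.0.0.3 (expiry=0+2=2). clock=0
Op 10: insert a.com -> 10.0.0.3 (expiry=0+2=2). clock=0
Op 11: insert a.com -> 10.0.0.3 (expiry=0+1=1). clock=0
Op 12: insert c.com -> 10.0.0.1 (expiry=0+1=1). clock=0
Op 13: tick 4 -> clock=4. purged={a.com,c.com}
Op 14: insert b.com -> 10.0.0.3 (expiry=4+2=6). clock=4
Op 15: insert c.com -> 10.0.0.4 (expiry=4+2=6). clock=4
Op 16: tick 5 -> clock=9. purged={b.com,c.com}
Op 17: tick 3 -> clock=12.
Op 18: insert c.com -> 10.0.0.2 (expiry=12+2=14). clock=12
Op 19: tick 5 -> clock=17. purged={c.com}
Op 20: tick 3 -> clock=20.
Op 21: insert c.com -> 10.0.0.2 (expiry=20+2=22). clock=20
Op 22: insert b.com -> 10.0.0.3 (expiry=20+2=22). clock=20
Op 23: insert c.com -> 10.0.0.1 (expiry=20+2=22). clock=20
Op 24: tick 4 -> clock=24. purged={b.com,c.com}
Op 25: tick 4 -> clock=28.
Op 26: tick 4 -> clock=32.
Final clock = 32
Final cache (unexpired): {} -> size=0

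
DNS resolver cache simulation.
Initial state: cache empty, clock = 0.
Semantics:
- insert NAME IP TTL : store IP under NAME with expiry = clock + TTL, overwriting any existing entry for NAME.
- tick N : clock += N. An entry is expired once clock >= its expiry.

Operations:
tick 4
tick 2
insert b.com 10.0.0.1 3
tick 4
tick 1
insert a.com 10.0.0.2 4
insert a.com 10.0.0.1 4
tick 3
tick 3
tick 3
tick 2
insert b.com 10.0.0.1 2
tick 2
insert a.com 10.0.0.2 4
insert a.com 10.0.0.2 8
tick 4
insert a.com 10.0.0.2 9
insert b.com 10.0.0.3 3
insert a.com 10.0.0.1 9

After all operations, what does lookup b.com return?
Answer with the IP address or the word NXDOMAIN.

Answer: 10.0.0.3

Derivation:
Op 1: tick 4 -> clock=4.
Op 2: tick 2 -> clock=6.
Op 3: insert b.com -> 10.0.0.1 (expiry=6+3=9). clock=6
Op 4: tick 4 -> clock=10. purged={b.com}
Op 5: tick 1 -> clock=11.
Op 6: insert a.com -> 10.0.0.2 (expiry=11+4=15). clock=11
Op 7: insert a.com -> 10.0.0.1 (expiry=11+4=15). clock=11
Op 8: tick 3 -> clock=14.
Op 9: tick 3 -> clock=17. purged={a.com}
Op 10: tick 3 -> clock=20.
Op 11: tick 2 -> clock=22.
Op 12: insert b.com -> 10.0.0.1 (expiry=22+2=24). clock=22
Op 13: tick 2 -> clock=24. purged={b.com}
Op 14: insert a.com -> 10.0.0.2 (expiry=24+4=28). clock=24
Op 15: insert a.com -> 10.0.0.2 (expiry=24+8=32). clock=24
Op 16: tick 4 -> clock=28.
Op 17: insert a.com -> 10.0.0.2 (expiry=28+9=37). clock=28
Op 18: insert b.com -> 10.0.0.3 (expiry=28+3=31). clock=28
Op 19: insert a.com -> 10.0.0.1 (expiry=28+9=37). clock=28
lookup b.com: present, ip=10.0.0.3 expiry=31 > clock=28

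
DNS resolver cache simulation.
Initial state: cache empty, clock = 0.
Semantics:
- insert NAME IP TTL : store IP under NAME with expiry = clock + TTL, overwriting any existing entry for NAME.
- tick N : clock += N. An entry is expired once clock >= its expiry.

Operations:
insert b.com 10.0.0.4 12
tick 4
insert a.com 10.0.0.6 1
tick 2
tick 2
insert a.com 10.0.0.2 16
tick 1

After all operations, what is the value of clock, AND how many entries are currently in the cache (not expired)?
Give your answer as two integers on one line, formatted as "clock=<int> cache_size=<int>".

Answer: clock=9 cache_size=2

Derivation:
Op 1: insert b.com -> 10.0.0.4 (expiry=0+12=12). clock=0
Op 2: tick 4 -> clock=4.
Op 3: insert a.com -> 10.0.0.6 (expiry=4+1=5). clock=4
Op 4: tick 2 -> clock=6. purged={a.com}
Op 5: tick 2 -> clock=8.
Op 6: insert a.com -> 10.0.0.2 (expiry=8+16=24). clock=8
Op 7: tick 1 -> clock=9.
Final clock = 9
Final cache (unexpired): {a.com,b.com} -> size=2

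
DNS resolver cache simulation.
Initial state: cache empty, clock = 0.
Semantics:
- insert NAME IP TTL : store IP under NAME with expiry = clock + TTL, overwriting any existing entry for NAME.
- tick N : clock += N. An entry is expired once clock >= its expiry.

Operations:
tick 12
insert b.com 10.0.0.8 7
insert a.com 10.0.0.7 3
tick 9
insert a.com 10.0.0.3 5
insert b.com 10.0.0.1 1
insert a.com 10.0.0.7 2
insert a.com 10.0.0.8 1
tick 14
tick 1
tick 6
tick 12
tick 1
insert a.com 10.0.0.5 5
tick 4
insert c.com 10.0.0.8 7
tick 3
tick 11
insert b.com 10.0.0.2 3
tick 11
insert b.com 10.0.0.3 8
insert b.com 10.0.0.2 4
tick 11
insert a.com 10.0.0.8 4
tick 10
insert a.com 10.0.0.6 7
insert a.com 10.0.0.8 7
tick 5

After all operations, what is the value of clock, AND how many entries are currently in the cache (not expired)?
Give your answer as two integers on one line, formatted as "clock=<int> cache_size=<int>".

Op 1: tick 12 -> clock=12.
Op 2: insert b.com -> 10.0.0.8 (expiry=12+7=19). clock=12
Op 3: insert a.com -> 10.0.0.7 (expiry=12+3=15). clock=12
Op 4: tick 9 -> clock=21. purged={a.com,b.com}
Op 5: insert a.com -> 10.0.0.3 (expiry=21+5=26). clock=21
Op 6: insert b.com -> 10.0.0.1 (expiry=21+1=22). clock=21
Op 7: insert a.com -> 10.0.0.7 (expiry=21+2=23). clock=21
Op 8: insert a.com -> 10.0.0.8 (expiry=21+1=22). clock=21
Op 9: tick 14 -> clock=35. purged={a.com,b.com}
Op 10: tick 1 -> clock=36.
Op 11: tick 6 -> clock=42.
Op 12: tick 12 -> clock=54.
Op 13: tick 1 -> clock=55.
Op 14: insert a.com -> 10.0.0.5 (expiry=55+5=60). clock=55
Op 15: tick 4 -> clock=59.
Op 16: insert c.com -> 10.0.0.8 (expiry=59+7=66). clock=59
Op 17: tick 3 -> clock=62. purged={a.com}
Op 18: tick 11 -> clock=73. purged={c.com}
Op 19: insert b.com -> 10.0.0.2 (expiry=73+3=76). clock=73
Op 20: tick 11 -> clock=84. purged={b.com}
Op 21: insert b.com -> 10.0.0.3 (expiry=84+8=92). clock=84
Op 22: insert b.com -> 10.0.0.2 (expiry=84+4=88). clock=84
Op 23: tick 11 -> clock=95. purged={b.com}
Op 24: insert a.com -> 10.0.0.8 (expiry=95+4=99). clock=95
Op 25: tick 10 -> clock=105. purged={a.com}
Op 26: insert a.com -> 10.0.0.6 (expiry=105+7=112). clock=105
Op 27: insert a.com -> 10.0.0.8 (expiry=105+7=112). clock=105
Op 28: tick 5 -> clock=110.
Final clock = 110
Final cache (unexpired): {a.com} -> size=1

Answer: clock=110 cache_size=1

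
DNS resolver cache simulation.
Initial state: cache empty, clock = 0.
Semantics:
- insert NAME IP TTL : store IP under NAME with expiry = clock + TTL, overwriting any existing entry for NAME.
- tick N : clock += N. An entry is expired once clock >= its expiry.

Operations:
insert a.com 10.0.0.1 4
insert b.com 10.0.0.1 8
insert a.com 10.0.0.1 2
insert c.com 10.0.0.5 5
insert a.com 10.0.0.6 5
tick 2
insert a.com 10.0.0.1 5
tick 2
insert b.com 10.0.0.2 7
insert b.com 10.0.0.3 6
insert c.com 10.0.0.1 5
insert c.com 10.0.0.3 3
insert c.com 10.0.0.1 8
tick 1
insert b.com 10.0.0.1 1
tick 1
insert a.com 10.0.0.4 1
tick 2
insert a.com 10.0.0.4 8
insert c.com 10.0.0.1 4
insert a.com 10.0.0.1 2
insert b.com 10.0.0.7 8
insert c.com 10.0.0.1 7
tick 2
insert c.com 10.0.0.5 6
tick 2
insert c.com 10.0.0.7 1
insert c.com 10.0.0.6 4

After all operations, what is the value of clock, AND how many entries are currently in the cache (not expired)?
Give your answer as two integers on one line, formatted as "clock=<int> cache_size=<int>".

Op 1: insert a.com -> 10.0.0.1 (expiry=0+4=4). clock=0
Op 2: insert b.com -> 10.0.0.1 (expiry=0+8=8). clock=0
Op 3: insert a.com -> 10.0.0.1 (expiry=0+2=2). clock=0
Op 4: insert c.com -> 10.0.0.5 (expiry=0+5=5). clock=0
Op 5: insert a.com -> 10.0.0.6 (expiry=0+5=5). clock=0
Op 6: tick 2 -> clock=2.
Op 7: insert a.com -> 10.0.0.1 (expiry=2+5=7). clock=2
Op 8: tick 2 -> clock=4.
Op 9: insert b.com -> 10.0.0.2 (expiry=4+7=11). clock=4
Op 10: insert b.com -> 10.0.0.3 (expiry=4+6=10). clock=4
Op 11: insert c.com -> 10.0.0.1 (expiry=4+5=9). clock=4
Op 12: insert c.com -> 10.0.0.3 (expiry=4+3=7). clock=4
Op 13: insert c.com -> 10.0.0.1 (expiry=4+8=12). clock=4
Op 14: tick 1 -> clock=5.
Op 15: insert b.com -> 10.0.0.1 (expiry=5+1=6). clock=5
Op 16: tick 1 -> clock=6. purged={b.com}
Op 17: insert a.com -> 10.0.0.4 (expiry=6+1=7). clock=6
Op 18: tick 2 -> clock=8. purged={a.com}
Op 19: insert a.com -> 10.0.0.4 (expiry=8+8=16). clock=8
Op 20: insert c.com -> 10.0.0.1 (expiry=8+4=12). clock=8
Op 21: insert a.com -> 10.0.0.1 (expiry=8+2=10). clock=8
Op 22: insert b.com -> 10.0.0.7 (expiry=8+8=16). clock=8
Op 23: insert c.com -> 10.0.0.1 (expiry=8+7=15). clock=8
Op 24: tick 2 -> clock=10. purged={a.com}
Op 25: insert c.com -> 10.0.0.5 (expiry=10+6=16). clock=10
Op 26: tick 2 -> clock=12.
Op 27: insert c.com -> 10.0.0.7 (expiry=12+1=13). clock=12
Op 28: insert c.com -> 10.0.0.6 (expiry=12+4=16). clock=12
Final clock = 12
Final cache (unexpired): {b.com,c.com} -> size=2

Answer: clock=12 cache_size=2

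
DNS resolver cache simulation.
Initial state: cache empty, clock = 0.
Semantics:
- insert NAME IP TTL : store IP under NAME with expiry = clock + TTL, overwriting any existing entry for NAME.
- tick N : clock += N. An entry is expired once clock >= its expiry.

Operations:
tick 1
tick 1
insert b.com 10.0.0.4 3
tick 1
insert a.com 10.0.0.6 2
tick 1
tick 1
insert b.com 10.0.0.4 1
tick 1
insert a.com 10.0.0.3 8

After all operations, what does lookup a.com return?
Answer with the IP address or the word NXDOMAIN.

Op 1: tick 1 -> clock=1.
Op 2: tick 1 -> clock=2.
Op 3: insert b.com -> 10.0.0.4 (expiry=2+3=5). clock=2
Op 4: tick 1 -> clock=3.
Op 5: insert a.com -> 10.0.0.6 (expiry=3+2=5). clock=3
Op 6: tick 1 -> clock=4.
Op 7: tick 1 -> clock=5. purged={a.com,b.com}
Op 8: insert b.com -> 10.0.0.4 (expiry=5+1=6). clock=5
Op 9: tick 1 -> clock=6. purged={b.com}
Op 10: insert a.com -> 10.0.0.3 (expiry=6+8=14). clock=6
lookup a.com: present, ip=10.0.0.3 expiry=14 > clock=6

Answer: 10.0.0.3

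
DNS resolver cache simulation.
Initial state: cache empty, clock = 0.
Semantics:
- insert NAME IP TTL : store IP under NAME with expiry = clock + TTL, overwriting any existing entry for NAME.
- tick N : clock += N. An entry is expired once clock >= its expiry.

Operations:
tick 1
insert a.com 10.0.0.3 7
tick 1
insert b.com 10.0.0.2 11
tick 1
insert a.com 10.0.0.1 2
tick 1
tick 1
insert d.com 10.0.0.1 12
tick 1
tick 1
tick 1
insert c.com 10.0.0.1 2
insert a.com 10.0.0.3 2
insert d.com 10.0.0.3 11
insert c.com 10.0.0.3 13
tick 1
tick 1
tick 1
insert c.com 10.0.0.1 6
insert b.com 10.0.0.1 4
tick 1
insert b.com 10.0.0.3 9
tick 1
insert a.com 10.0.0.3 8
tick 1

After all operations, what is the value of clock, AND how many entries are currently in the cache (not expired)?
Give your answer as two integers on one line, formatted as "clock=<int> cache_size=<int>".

Answer: clock=14 cache_size=4

Derivation:
Op 1: tick 1 -> clock=1.
Op 2: insert a.com -> 10.0.0.3 (expiry=1+7=8). clock=1
Op 3: tick 1 -> clock=2.
Op 4: insert b.com -> 10.0.0.2 (expiry=2+11=13). clock=2
Op 5: tick 1 -> clock=3.
Op 6: insert a.com -> 10.0.0.1 (expiry=3+2=5). clock=3
Op 7: tick 1 -> clock=4.
Op 8: tick 1 -> clock=5. purged={a.com}
Op 9: insert d.com -> 10.0.0.1 (expiry=5+12=17). clock=5
Op 10: tick 1 -> clock=6.
Op 11: tick 1 -> clock=7.
Op 12: tick 1 -> clock=8.
Op 13: insert c.com -> 10.0.0.1 (expiry=8+2=10). clock=8
Op 14: insert a.com -> 10.0.0.3 (expiry=8+2=10). clock=8
Op 15: insert d.com -> 10.0.0.3 (expiry=8+11=19). clock=8
Op 16: insert c.com -> 10.0.0.3 (expiry=8+13=21). clock=8
Op 17: tick 1 -> clock=9.
Op 18: tick 1 -> clock=10. purged={a.com}
Op 19: tick 1 -> clock=11.
Op 20: insert c.com -> 10.0.0.1 (expiry=11+6=17). clock=11
Op 21: insert b.com -> 10.0.0.1 (expiry=11+4=15). clock=11
Op 22: tick 1 -> clock=12.
Op 23: insert b.com -> 10.0.0.3 (expiry=12+9=21). clock=12
Op 24: tick 1 -> clock=13.
Op 25: insert a.com -> 10.0.0.3 (expiry=13+8=21). clock=13
Op 26: tick 1 -> clock=14.
Final clock = 14
Final cache (unexpired): {a.com,b.com,c.com,d.com} -> size=4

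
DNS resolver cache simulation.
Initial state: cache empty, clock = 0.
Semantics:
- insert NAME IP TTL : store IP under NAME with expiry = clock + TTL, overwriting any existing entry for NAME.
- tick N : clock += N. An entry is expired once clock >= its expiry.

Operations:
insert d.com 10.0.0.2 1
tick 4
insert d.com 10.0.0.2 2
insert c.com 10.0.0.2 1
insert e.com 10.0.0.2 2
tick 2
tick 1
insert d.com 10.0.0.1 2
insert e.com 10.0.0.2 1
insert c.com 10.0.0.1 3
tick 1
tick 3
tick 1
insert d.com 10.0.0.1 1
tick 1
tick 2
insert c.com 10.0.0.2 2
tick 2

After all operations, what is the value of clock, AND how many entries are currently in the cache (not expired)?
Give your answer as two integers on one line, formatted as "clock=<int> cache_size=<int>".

Op 1: insert d.com -> 10.0.0.2 (expiry=0+1=1). clock=0
Op 2: tick 4 -> clock=4. purged={d.com}
Op 3: insert d.com -> 10.0.0.2 (expiry=4+2=6). clock=4
Op 4: insert c.com -> 10.0.0.2 (expiry=4+1=5). clock=4
Op 5: insert e.com -> 10.0.0.2 (expiry=4+2=6). clock=4
Op 6: tick 2 -> clock=6. purged={c.com,d.com,e.com}
Op 7: tick 1 -> clock=7.
Op 8: insert d.com -> 10.0.0.1 (expiry=7+2=9). clock=7
Op 9: insert e.com -> 10.0.0.2 (expiry=7+1=8). clock=7
Op 10: insert c.com -> 10.0.0.1 (expiry=7+3=10). clock=7
Op 11: tick 1 -> clock=8. purged={e.com}
Op 12: tick 3 -> clock=11. purged={c.com,d.com}
Op 13: tick 1 -> clock=12.
Op 14: insert d.com -> 10.0.0.1 (expiry=12+1=13). clock=12
Op 15: tick 1 -> clock=13. purged={d.com}
Op 16: tick 2 -> clock=15.
Op 17: insert c.com -> 10.0.0.2 (expiry=15+2=17). clock=15
Op 18: tick 2 -> clock=17. purged={c.com}
Final clock = 17
Final cache (unexpired): {} -> size=0

Answer: clock=17 cache_size=0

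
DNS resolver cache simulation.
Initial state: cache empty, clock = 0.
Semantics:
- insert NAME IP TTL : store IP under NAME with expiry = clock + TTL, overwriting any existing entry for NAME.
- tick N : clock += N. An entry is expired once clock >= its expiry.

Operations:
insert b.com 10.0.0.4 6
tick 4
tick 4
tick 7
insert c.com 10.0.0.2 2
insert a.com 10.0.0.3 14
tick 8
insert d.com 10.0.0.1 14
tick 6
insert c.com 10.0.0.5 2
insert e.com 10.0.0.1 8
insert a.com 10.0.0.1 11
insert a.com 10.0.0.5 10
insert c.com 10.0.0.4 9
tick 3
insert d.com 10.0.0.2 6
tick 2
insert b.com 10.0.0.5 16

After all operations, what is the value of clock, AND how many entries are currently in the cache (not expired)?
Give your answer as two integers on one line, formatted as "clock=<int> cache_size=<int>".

Op 1: insert b.com -> 10.0.0.4 (expiry=0+6=6). clock=0
Op 2: tick 4 -> clock=4.
Op 3: tick 4 -> clock=8. purged={b.com}
Op 4: tick 7 -> clock=15.
Op 5: insert c.com -> 10.0.0.2 (expiry=15+2=17). clock=15
Op 6: insert a.com -> 10.0.0.3 (expiry=15+14=29). clock=15
Op 7: tick 8 -> clock=23. purged={c.com}
Op 8: insert d.com -> 10.0.0.1 (expiry=23+14=37). clock=23
Op 9: tick 6 -> clock=29. purged={a.com}
Op 10: insert c.com -> 10.0.0.5 (expiry=29+2=31). clock=29
Op 11: insert e.com -> 10.0.0.1 (expiry=29+8=37). clock=29
Op 12: insert a.com -> 10.0.0.1 (expiry=29+11=40). clock=29
Op 13: insert a.com -> 10.0.0.5 (expiry=29+10=39). clock=29
Op 14: insert c.com -> 10.0.0.4 (expiry=29+9=38). clock=29
Op 15: tick 3 -> clock=32.
Op 16: insert d.com -> 10.0.0.2 (expiry=32+6=38). clock=32
Op 17: tick 2 -> clock=34.
Op 18: insert b.com -> 10.0.0.5 (expiry=34+16=50). clock=34
Final clock = 34
Final cache (unexpired): {a.com,b.com,c.com,d.com,e.com} -> size=5

Answer: clock=34 cache_size=5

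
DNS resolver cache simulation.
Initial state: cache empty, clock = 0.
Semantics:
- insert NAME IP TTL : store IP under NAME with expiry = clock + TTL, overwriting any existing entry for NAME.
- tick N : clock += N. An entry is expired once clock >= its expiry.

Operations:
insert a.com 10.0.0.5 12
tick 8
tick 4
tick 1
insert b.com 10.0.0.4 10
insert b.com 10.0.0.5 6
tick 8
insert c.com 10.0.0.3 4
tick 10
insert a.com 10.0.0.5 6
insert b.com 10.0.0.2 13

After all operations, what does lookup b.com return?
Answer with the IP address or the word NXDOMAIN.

Op 1: insert a.com -> 10.0.0.5 (expiry=0+12=12). clock=0
Op 2: tick 8 -> clock=8.
Op 3: tick 4 -> clock=12. purged={a.com}
Op 4: tick 1 -> clock=13.
Op 5: insert b.com -> 10.0.0.4 (expiry=13+10=23). clock=13
Op 6: insert b.com -> 10.0.0.5 (expiry=13+6=19). clock=13
Op 7: tick 8 -> clock=21. purged={b.com}
Op 8: insert c.com -> 10.0.0.3 (expiry=21+4=25). clock=21
Op 9: tick 10 -> clock=31. purged={c.com}
Op 10: insert a.com -> 10.0.0.5 (expiry=31+6=37). clock=31
Op 11: insert b.com -> 10.0.0.2 (expiry=31+13=44). clock=31
lookup b.com: present, ip=10.0.0.2 expiry=44 > clock=31

Answer: 10.0.0.2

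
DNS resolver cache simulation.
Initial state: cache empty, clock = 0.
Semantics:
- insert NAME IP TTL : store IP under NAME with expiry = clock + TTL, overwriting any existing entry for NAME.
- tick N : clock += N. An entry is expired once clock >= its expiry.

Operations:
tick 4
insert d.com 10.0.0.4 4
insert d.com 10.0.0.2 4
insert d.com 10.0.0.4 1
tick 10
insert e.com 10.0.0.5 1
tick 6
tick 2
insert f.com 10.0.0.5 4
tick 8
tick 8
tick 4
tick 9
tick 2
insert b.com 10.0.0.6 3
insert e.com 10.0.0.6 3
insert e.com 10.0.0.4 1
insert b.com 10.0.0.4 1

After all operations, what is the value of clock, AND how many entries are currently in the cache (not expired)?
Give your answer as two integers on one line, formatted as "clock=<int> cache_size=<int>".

Answer: clock=53 cache_size=2

Derivation:
Op 1: tick 4 -> clock=4.
Op 2: insert d.com -> 10.0.0.4 (expiry=4+4=8). clock=4
Op 3: insert d.com -> 10.0.0.2 (expiry=4+4=8). clock=4
Op 4: insert d.com -> 10.0.0.4 (expiry=4+1=5). clock=4
Op 5: tick 10 -> clock=14. purged={d.com}
Op 6: insert e.com -> 10.0.0.5 (expiry=14+1=15). clock=14
Op 7: tick 6 -> clock=20. purged={e.com}
Op 8: tick 2 -> clock=22.
Op 9: insert f.com -> 10.0.0.5 (expiry=22+4=26). clock=22
Op 10: tick 8 -> clock=30. purged={f.com}
Op 11: tick 8 -> clock=38.
Op 12: tick 4 -> clock=42.
Op 13: tick 9 -> clock=51.
Op 14: tick 2 -> clock=53.
Op 15: insert b.com -> 10.0.0.6 (expiry=53+3=56). clock=53
Op 16: insert e.com -> 10.0.0.6 (expiry=53+3=56). clock=53
Op 17: insert e.com -> 10.0.0.4 (expiry=53+1=54). clock=53
Op 18: insert b.com -> 10.0.0.4 (expiry=53+1=54). clock=53
Final clock = 53
Final cache (unexpired): {b.com,e.com} -> size=2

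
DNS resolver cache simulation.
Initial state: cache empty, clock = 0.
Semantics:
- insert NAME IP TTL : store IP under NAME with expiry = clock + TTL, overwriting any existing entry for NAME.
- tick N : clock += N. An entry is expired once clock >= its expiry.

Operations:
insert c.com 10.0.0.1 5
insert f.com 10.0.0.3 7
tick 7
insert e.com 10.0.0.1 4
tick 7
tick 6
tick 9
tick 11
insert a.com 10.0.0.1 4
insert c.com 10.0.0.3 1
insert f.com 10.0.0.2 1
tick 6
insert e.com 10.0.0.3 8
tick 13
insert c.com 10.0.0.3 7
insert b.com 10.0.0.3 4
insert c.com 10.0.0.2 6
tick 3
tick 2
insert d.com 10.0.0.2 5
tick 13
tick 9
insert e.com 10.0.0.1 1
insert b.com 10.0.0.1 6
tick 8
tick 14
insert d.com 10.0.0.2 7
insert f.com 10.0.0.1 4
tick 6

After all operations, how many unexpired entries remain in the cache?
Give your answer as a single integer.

Op 1: insert c.com -> 10.0.0.1 (expiry=0+5=5). clock=0
Op 2: insert f.com -> 10.0.0.3 (expiry=0+7=7). clock=0
Op 3: tick 7 -> clock=7. purged={c.com,f.com}
Op 4: insert e.com -> 10.0.0.1 (expiry=7+4=11). clock=7
Op 5: tick 7 -> clock=14. purged={e.com}
Op 6: tick 6 -> clock=20.
Op 7: tick 9 -> clock=29.
Op 8: tick 11 -> clock=40.
Op 9: insert a.com -> 10.0.0.1 (expiry=40+4=44). clock=40
Op 10: insert c.com -> 10.0.0.3 (expiry=40+1=41). clock=40
Op 11: insert f.com -> 10.0.0.2 (expiry=40+1=41). clock=40
Op 12: tick 6 -> clock=46. purged={a.com,c.com,f.com}
Op 13: insert e.com -> 10.0.0.3 (expiry=46+8=54). clock=46
Op 14: tick 13 -> clock=59. purged={e.com}
Op 15: insert c.com -> 10.0.0.3 (expiry=59+7=66). clock=59
Op 16: insert b.com -> 10.0.0.3 (expiry=59+4=63). clock=59
Op 17: insert c.com -> 10.0.0.2 (expiry=59+6=65). clock=59
Op 18: tick 3 -> clock=62.
Op 19: tick 2 -> clock=64. purged={b.com}
Op 20: insert d.com -> 10.0.0.2 (expiry=64+5=69). clock=64
Op 21: tick 13 -> clock=77. purged={c.com,d.com}
Op 22: tick 9 -> clock=86.
Op 23: insert e.com -> 10.0.0.1 (expiry=86+1=87). clock=86
Op 24: insert b.com -> 10.0.0.1 (expiry=86+6=92). clock=86
Op 25: tick 8 -> clock=94. purged={b.com,e.com}
Op 26: tick 14 -> clock=108.
Op 27: insert d.com -> 10.0.0.2 (expiry=108+7=115). clock=108
Op 28: insert f.com -> 10.0.0.1 (expiry=108+4=112). clock=108
Op 29: tick 6 -> clock=114. purged={f.com}
Final cache (unexpired): {d.com} -> size=1

Answer: 1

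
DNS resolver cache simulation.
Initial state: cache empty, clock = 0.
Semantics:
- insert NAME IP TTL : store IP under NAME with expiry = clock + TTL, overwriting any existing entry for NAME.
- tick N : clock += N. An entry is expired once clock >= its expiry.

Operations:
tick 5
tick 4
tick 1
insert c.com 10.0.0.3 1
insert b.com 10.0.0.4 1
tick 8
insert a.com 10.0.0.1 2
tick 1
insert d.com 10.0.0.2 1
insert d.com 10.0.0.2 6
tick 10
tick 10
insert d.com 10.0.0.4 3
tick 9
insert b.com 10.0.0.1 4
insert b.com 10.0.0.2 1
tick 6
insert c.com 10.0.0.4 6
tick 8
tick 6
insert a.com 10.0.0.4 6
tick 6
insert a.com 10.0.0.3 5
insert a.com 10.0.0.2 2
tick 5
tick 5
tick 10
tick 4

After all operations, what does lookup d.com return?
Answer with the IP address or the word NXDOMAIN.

Op 1: tick 5 -> clock=5.
Op 2: tick 4 -> clock=9.
Op 3: tick 1 -> clock=10.
Op 4: insert c.com -> 10.0.0.3 (expiry=10+1=11). clock=10
Op 5: insert b.com -> 10.0.0.4 (expiry=10+1=11). clock=10
Op 6: tick 8 -> clock=18. purged={b.com,c.com}
Op 7: insert a.com -> 10.0.0.1 (expiry=18+2=20). clock=18
Op 8: tick 1 -> clock=19.
Op 9: insert d.com -> 10.0.0.2 (expiry=19+1=20). clock=19
Op 10: insert d.com -> 10.0.0.2 (expiry=19+6=25). clock=19
Op 11: tick 10 -> clock=29. purged={a.com,d.com}
Op 12: tick 10 -> clock=39.
Op 13: insert d.com -> 10.0.0.4 (expiry=39+3=42). clock=39
Op 14: tick 9 -> clock=48. purged={d.com}
Op 15: insert b.com -> 10.0.0.1 (expiry=48+4=52). clock=48
Op 16: insert b.com -> 10.0.0.2 (expiry=48+1=49). clock=48
Op 17: tick 6 -> clock=54. purged={b.com}
Op 18: insert c.com -> 10.0.0.4 (expiry=54+6=60). clock=54
Op 19: tick 8 -> clock=62. purged={c.com}
Op 20: tick 6 -> clock=68.
Op 21: insert a.com -> 10.0.0.4 (expiry=68+6=74). clock=68
Op 22: tick 6 -> clock=74. purged={a.com}
Op 23: insert a.com -> 10.0.0.3 (expiry=74+5=79). clock=74
Op 24: insert a.com -> 10.0.0.2 (expiry=74+2=76). clock=74
Op 25: tick 5 -> clock=79. purged={a.com}
Op 26: tick 5 -> clock=84.
Op 27: tick 10 -> clock=94.
Op 28: tick 4 -> clock=98.
lookup d.com: not in cache (expired or never inserted)

Answer: NXDOMAIN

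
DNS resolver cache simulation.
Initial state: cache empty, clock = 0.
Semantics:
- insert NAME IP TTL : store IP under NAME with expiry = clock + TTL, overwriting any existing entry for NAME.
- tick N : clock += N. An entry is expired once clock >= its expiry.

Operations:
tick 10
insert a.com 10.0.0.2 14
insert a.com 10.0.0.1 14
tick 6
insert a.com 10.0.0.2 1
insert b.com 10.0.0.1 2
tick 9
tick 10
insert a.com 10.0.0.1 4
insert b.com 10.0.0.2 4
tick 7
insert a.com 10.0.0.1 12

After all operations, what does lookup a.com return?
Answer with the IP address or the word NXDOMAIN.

Answer: 10.0.0.1

Derivation:
Op 1: tick 10 -> clock=10.
Op 2: insert a.com -> 10.0.0.2 (expiry=10+14=24). clock=10
Op 3: insert a.com -> 10.0.0.1 (expiry=10+14=24). clock=10
Op 4: tick 6 -> clock=16.
Op 5: insert a.com -> 10.0.0.2 (expiry=16+1=17). clock=16
Op 6: insert b.com -> 10.0.0.1 (expiry=16+2=18). clock=16
Op 7: tick 9 -> clock=25. purged={a.com,b.com}
Op 8: tick 10 -> clock=35.
Op 9: insert a.com -> 10.0.0.1 (expiry=35+4=39). clock=35
Op 10: insert b.com -> 10.0.0.2 (expiry=35+4=39). clock=35
Op 11: tick 7 -> clock=42. purged={a.com,b.com}
Op 12: insert a.com -> 10.0.0.1 (expiry=42+12=54). clock=42
lookup a.com: present, ip=10.0.0.1 expiry=54 > clock=42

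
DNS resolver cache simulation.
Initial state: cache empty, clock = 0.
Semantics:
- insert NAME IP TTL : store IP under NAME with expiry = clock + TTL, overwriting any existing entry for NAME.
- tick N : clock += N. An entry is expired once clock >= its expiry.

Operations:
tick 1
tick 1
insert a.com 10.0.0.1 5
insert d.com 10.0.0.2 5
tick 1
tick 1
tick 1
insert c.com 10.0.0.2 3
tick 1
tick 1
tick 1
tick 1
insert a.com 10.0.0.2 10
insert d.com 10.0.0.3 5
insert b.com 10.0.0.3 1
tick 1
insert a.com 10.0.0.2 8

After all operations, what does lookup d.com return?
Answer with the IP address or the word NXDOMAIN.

Op 1: tick 1 -> clock=1.
Op 2: tick 1 -> clock=2.
Op 3: insert a.com -> 10.0.0.1 (expiry=2+5=7). clock=2
Op 4: insert d.com -> 10.0.0.2 (expiry=2+5=7). clock=2
Op 5: tick 1 -> clock=3.
Op 6: tick 1 -> clock=4.
Op 7: tick 1 -> clock=5.
Op 8: insert c.com -> 10.0.0.2 (expiry=5+3=8). clock=5
Op 9: tick 1 -> clock=6.
Op 10: tick 1 -> clock=7. purged={a.com,d.com}
Op 11: tick 1 -> clock=8. purged={c.com}
Op 12: tick 1 -> clock=9.
Op 13: insert a.com -> 10.0.0.2 (expiry=9+10=19). clock=9
Op 14: insert d.com -> 10.0.0.3 (expiry=9+5=14). clock=9
Op 15: insert b.com -> 10.0.0.3 (expiry=9+1=10). clock=9
Op 16: tick 1 -> clock=10. purged={b.com}
Op 17: insert a.com -> 10.0.0.2 (expiry=10+8=18). clock=10
lookup d.com: present, ip=10.0.0.3 expiry=14 > clock=10

Answer: 10.0.0.3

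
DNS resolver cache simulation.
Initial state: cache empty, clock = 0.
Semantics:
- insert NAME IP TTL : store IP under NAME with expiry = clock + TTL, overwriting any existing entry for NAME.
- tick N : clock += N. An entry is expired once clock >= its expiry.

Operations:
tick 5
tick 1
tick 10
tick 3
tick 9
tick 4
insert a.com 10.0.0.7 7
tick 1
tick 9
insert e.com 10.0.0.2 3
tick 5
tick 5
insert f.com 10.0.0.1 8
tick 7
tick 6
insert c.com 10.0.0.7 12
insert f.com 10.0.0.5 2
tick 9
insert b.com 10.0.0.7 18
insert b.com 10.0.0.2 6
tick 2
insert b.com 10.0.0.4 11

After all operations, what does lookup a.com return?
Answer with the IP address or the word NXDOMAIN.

Answer: NXDOMAIN

Derivation:
Op 1: tick 5 -> clock=5.
Op 2: tick 1 -> clock=6.
Op 3: tick 10 -> clock=16.
Op 4: tick 3 -> clock=19.
Op 5: tick 9 -> clock=28.
Op 6: tick 4 -> clock=32.
Op 7: insert a.com -> 10.0.0.7 (expiry=32+7=39). clock=32
Op 8: tick 1 -> clock=33.
Op 9: tick 9 -> clock=42. purged={a.com}
Op 10: insert e.com -> 10.0.0.2 (expiry=42+3=45). clock=42
Op 11: tick 5 -> clock=47. purged={e.com}
Op 12: tick 5 -> clock=52.
Op 13: insert f.com -> 10.0.0.1 (expiry=52+8=60). clock=52
Op 14: tick 7 -> clock=59.
Op 15: tick 6 -> clock=65. purged={f.com}
Op 16: insert c.com -> 10.0.0.7 (expiry=65+12=77). clock=65
Op 17: insert f.com -> 10.0.0.5 (expiry=65+2=67). clock=65
Op 18: tick 9 -> clock=74. purged={f.com}
Op 19: insert b.com -> 10.0.0.7 (expiry=74+18=92). clock=74
Op 20: insert b.com -> 10.0.0.2 (expiry=74+6=80). clock=74
Op 21: tick 2 -> clock=76.
Op 22: insert b.com -> 10.0.0.4 (expiry=76+11=87). clock=76
lookup a.com: not in cache (expired or never inserted)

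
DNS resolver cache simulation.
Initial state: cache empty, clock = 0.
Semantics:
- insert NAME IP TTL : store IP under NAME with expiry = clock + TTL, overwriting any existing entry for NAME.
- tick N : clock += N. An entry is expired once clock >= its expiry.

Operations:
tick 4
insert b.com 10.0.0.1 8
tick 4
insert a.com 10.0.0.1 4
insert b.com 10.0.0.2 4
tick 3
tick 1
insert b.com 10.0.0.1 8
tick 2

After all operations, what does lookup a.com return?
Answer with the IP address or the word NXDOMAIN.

Op 1: tick 4 -> clock=4.
Op 2: insert b.com -> 10.0.0.1 (expiry=4+8=12). clock=4
Op 3: tick 4 -> clock=8.
Op 4: insert a.com -> 10.0.0.1 (expiry=8+4=12). clock=8
Op 5: insert b.com -> 10.0.0.2 (expiry=8+4=12). clock=8
Op 6: tick 3 -> clock=11.
Op 7: tick 1 -> clock=12. purged={a.com,b.com}
Op 8: insert b.com -> 10.0.0.1 (expiry=12+8=20). clock=12
Op 9: tick 2 -> clock=14.
lookup a.com: not in cache (expired or never inserted)

Answer: NXDOMAIN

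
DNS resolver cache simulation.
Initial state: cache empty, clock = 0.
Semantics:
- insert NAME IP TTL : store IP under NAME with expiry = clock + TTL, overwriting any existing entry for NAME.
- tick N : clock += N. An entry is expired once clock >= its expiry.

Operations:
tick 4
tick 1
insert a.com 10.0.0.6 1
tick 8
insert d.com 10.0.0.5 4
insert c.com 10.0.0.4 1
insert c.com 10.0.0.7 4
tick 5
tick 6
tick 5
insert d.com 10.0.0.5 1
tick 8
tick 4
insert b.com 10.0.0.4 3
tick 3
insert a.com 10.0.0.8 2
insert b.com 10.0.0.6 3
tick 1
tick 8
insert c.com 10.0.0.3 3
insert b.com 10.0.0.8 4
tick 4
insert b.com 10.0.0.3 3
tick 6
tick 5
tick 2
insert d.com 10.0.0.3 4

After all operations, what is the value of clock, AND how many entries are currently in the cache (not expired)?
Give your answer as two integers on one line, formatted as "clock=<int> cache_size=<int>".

Answer: clock=70 cache_size=1

Derivation:
Op 1: tick 4 -> clock=4.
Op 2: tick 1 -> clock=5.
Op 3: insert a.com -> 10.0.0.6 (expiry=5+1=6). clock=5
Op 4: tick 8 -> clock=13. purged={a.com}
Op 5: insert d.com -> 10.0.0.5 (expiry=13+4=17). clock=13
Op 6: insert c.com -> 10.0.0.4 (expiry=13+1=14). clock=13
Op 7: insert c.com -> 10.0.0.7 (expiry=13+4=17). clock=13
Op 8: tick 5 -> clock=18. purged={c.com,d.com}
Op 9: tick 6 -> clock=24.
Op 10: tick 5 -> clock=29.
Op 11: insert d.com -> 10.0.0.5 (expiry=29+1=30). clock=29
Op 12: tick 8 -> clock=37. purged={d.com}
Op 13: tick 4 -> clock=41.
Op 14: insert b.com -> 10.0.0.4 (expiry=41+3=44). clock=41
Op 15: tick 3 -> clock=44. purged={b.com}
Op 16: insert a.com -> 10.0.0.8 (expiry=44+2=46). clock=44
Op 17: insert b.com -> 10.0.0.6 (expiry=44+3=47). clock=44
Op 18: tick 1 -> clock=45.
Op 19: tick 8 -> clock=53. purged={a.com,b.com}
Op 20: insert c.com -> 10.0.0.3 (expiry=53+3=56). clock=53
Op 21: insert b.com -> 10.0.0.8 (expiry=53+4=57). clock=53
Op 22: tick 4 -> clock=57. purged={b.com,c.com}
Op 23: insert b.com -> 10.0.0.3 (expiry=57+3=60). clock=57
Op 24: tick 6 -> clock=63. purged={b.com}
Op 25: tick 5 -> clock=68.
Op 26: tick 2 -> clock=70.
Op 27: insert d.com -> 10.0.0.3 (expiry=70+4=74). clock=70
Final clock = 70
Final cache (unexpired): {d.com} -> size=1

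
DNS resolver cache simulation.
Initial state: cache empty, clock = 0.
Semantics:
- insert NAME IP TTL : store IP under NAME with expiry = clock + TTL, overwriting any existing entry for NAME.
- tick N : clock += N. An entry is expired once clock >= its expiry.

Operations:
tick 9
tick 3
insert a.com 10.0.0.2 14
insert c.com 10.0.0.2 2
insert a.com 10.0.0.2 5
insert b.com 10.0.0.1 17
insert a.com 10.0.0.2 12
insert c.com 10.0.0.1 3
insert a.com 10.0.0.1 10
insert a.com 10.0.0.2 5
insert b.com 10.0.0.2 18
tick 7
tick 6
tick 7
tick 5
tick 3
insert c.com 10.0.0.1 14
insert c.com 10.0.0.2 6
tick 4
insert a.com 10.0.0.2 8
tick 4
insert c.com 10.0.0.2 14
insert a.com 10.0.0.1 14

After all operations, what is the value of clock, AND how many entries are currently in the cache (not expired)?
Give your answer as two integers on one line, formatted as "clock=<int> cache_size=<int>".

Op 1: tick 9 -> clock=9.
Op 2: tick 3 -> clock=12.
Op 3: insert a.com -> 10.0.0.2 (expiry=12+14=26). clock=12
Op 4: insert c.com -> 10.0.0.2 (expiry=12+2=14). clock=12
Op 5: insert a.com -> 10.0.0.2 (expiry=12+5=17). clock=12
Op 6: insert b.com -> 10.0.0.1 (expiry=12+17=29). clock=12
Op 7: insert a.com -> 10.0.0.2 (expiry=12+12=24). clock=12
Op 8: insert c.com -> 10.0.0.1 (expiry=12+3=15). clock=12
Op 9: insert a.com -> 10.0.0.1 (expiry=12+10=22). clock=12
Op 10: insert a.com -> 10.0.0.2 (expiry=12+5=17). clock=12
Op 11: insert b.com -> 10.0.0.2 (expiry=12+18=30). clock=12
Op 12: tick 7 -> clock=19. purged={a.com,c.com}
Op 13: tick 6 -> clock=25.
Op 14: tick 7 -> clock=32. purged={b.com}
Op 15: tick 5 -> clock=37.
Op 16: tick 3 -> clock=40.
Op 17: insert c.com -> 10.0.0.1 (expiry=40+14=54). clock=40
Op 18: insert c.com -> 10.0.0.2 (expiry=40+6=46). clock=40
Op 19: tick 4 -> clock=44.
Op 20: insert a.com -> 10.0.0.2 (expiry=44+8=52). clock=44
Op 21: tick 4 -> clock=48. purged={c.com}
Op 22: insert c.com -> 10.0.0.2 (expiry=48+14=62). clock=48
Op 23: insert a.com -> 10.0.0.1 (expiry=48+14=62). clock=48
Final clock = 48
Final cache (unexpired): {a.com,c.com} -> size=2

Answer: clock=48 cache_size=2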